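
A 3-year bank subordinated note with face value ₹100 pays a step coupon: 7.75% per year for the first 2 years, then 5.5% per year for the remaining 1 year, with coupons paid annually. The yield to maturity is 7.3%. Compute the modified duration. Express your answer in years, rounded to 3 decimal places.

Periodic yield y = 0.073. First find Macaulay duration:
  t   CF        PV=CF/(1+0.073)^t    t·PV
  1         7.75         7.2227         7.2227
  2         7.75         6.7314        13.4627
  3       105.50        85.3991       256.1973
  Σ                     99.3532       276.8827
P = 99.3532; Macaulay duration = 276.8827 / 99.3532 = 2.78685 years.
Modified duration = D_Mac / (1 + y) = 2.78685 / 1.073 = 2.59725 years.

2.597 years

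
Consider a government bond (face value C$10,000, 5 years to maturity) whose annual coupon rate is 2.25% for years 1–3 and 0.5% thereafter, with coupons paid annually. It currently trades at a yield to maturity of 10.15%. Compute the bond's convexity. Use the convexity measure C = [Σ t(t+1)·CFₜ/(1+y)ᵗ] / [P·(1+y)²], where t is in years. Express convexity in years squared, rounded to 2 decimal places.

With y = 0.1015:
  t   CF        PV=CF/(1+0.1015)^t    t·PV        t(t+1)·PV
  1       225.00       204.2669       204.2669         408.5338
  2       225.00       185.4443       370.8886       1,112.6659
  3       225.00       168.3562       505.0685       2,020.2739
  4        50.00        33.9650       135.8601         679.3006
  5    10,050.00     6,197.8856    30,989.4279     185,936.5674
  Σ                  6,789.9180    32,205.5120     190,157.3416
P = 6,789.9180.
Convexity = Σ t(t+1)·PV / [P·(1+y)²] = 190,157.3416 / (6,789.9180 × 1.213302) = 23.08233.

23.08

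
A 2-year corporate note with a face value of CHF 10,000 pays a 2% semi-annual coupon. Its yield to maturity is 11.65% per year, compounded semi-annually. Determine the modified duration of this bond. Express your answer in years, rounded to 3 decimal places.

1.859 years

Periodic yield y = 0.05825. First find Macaulay duration:
  t   CF        PV=CF/(1+0.05825)^t    t·PV
  1       100.00        94.4956        94.4956
  2       100.00        89.2942       178.5885
  3       100.00        84.3792       253.1375
  4    10,100.00     8,053.1959    32,212.7837
  Σ                  8,321.3650    32,739.0053
P = 8,321.3650; Macaulay duration = 32,739.0053 / 8,321.3650 = 3.93433 half-year periods = 1.96717 years.
Modified duration = D_Mac / (1 + y) = 1.96717 / 1.05825 = 1.85889 years.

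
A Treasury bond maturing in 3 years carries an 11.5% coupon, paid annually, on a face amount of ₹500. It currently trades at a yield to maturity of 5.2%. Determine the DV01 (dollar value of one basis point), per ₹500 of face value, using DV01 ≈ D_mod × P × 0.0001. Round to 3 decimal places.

Periodic yield y = 0.052.
  t   CF        PV=CF/(1+0.052)^t    t·PV
  1        57.50        54.6578        54.6578
  2        57.50        51.9561       103.9122
  3       557.50       478.8480     1,436.5439
  Σ                    585.4618     1,595.1139
P = 585.4618; D_Mac = 2.72454 yrs; D_mod = 2.58987 yrs.
DV01 ≈ 2.58987 × 585.4618 × 0.0001 = 0.151627.

₹0.152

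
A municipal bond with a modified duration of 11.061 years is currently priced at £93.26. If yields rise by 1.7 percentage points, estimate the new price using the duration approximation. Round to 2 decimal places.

£75.72

Duration approximation: ΔP/P ≈ -D_mod · Δy = -11.061 × (+0.017) = -0.188037.
New price ≈ 93.26 × (1 - 0.188037) = 75.72366938.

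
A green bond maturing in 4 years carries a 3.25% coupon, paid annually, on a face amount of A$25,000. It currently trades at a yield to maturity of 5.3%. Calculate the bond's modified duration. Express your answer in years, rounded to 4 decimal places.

Periodic yield y = 0.053. First find Macaulay duration:
  t   CF        PV=CF/(1+0.053)^t    t·PV
  1       812.50       771.6049       771.6049
  2       812.50       732.7682     1,465.5364
  3       812.50       695.8863     2,087.6588
  4    25,812.50    20,995.0341    83,980.1364
  Σ                 23,195.2935    88,304.9365
P = 23,195.2935; Macaulay duration = 88,304.9365 / 23,195.2935 = 3.80702 years.
Modified duration = D_Mac / (1 + y) = 3.80702 / 1.053 = 3.61540 years.

3.6154 years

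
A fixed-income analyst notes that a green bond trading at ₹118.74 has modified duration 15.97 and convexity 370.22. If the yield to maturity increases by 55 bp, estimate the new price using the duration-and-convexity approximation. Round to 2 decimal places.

Duration effect: -D_mod·Δy = -15.97 × (+0.0055) = -0.087835
Convexity effect: ½·C·(Δy)² = 0.5 × 370.22 × (0.0055)² = +0.0055995775
ΔP/P ≈ -0.087835 + 0.0055995775 = -0.0822354225
New price ≈ 118.74 × (1 - 0.0822354225) = 108.97536593235.

₹108.98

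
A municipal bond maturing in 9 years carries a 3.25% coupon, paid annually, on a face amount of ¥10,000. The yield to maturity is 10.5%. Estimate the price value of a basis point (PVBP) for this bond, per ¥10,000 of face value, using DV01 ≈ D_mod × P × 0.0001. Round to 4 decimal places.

Periodic yield y = 0.105.
  t   CF        PV=CF/(1+0.105)^t    t·PV
  1       325.00       294.1176       294.1176
  2       325.00       266.1698       532.3396
  3       325.00       240.8777       722.6330
  4       325.00       217.9888       871.9553
  5       325.00       197.2750       986.3748
  6       325.00       178.5294     1,071.1763
  7       325.00       161.5650     1,130.9553
  8       325.00       146.2127     1,169.7017
  9    10,325.00     4,203.6791    37,833.1121
  Σ                  5,906.4152    44,612.3659
P = 5,906.4152; D_Mac = 7.55321 yrs; D_mod = 6.83548 yrs.
DV01 ≈ 6.83548 × 5,906.4152 × 0.0001 = 4.037318.

¥4.0373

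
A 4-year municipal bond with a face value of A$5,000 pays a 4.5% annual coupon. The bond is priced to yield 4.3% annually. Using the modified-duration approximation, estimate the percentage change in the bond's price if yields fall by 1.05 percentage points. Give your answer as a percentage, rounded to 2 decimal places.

+3.78%

Periodic yield y = 0.043. Modified duration first:
  t   CF        PV=CF/(1+0.043)^t    t·PV
  1       225.00       215.7239       215.7239
  2       225.00       206.8302       413.6604
  3       225.00       198.3031       594.9094
  4     5,225.00     4,415.1866    17,660.7463
  Σ                  5,036.0438    18,885.0400
P = 5,036.0438; D_Mac = 3.74998 yrs; D_mod = 3.74998/(1+0.043) = 3.59537 yrs.
ΔP/P ≈ -D_mod · Δy = -3.59537 × (-0.0105) = +0.037751 = +3.7751%.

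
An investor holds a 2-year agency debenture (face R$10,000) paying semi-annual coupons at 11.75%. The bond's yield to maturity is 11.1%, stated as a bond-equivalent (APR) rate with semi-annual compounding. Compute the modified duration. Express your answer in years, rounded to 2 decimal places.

1.74 years

Periodic yield y = 0.0555. First find Macaulay duration:
  t   CF        PV=CF/(1+0.0555)^t    t·PV
  1       587.50       556.6082       556.6082
  2       587.50       527.3408     1,054.6817
  3       587.50       499.6123     1,498.8370
  4    10,587.50     8,530.2247    34,120.8989
  Σ                 10,113.7861    37,231.0258
P = 10,113.7861; Macaulay duration = 37,231.0258 / 10,113.7861 = 3.68122 half-year periods = 1.84061 years.
Modified duration = D_Mac / (1 + y) = 1.84061 / 1.0555 = 1.74383 years.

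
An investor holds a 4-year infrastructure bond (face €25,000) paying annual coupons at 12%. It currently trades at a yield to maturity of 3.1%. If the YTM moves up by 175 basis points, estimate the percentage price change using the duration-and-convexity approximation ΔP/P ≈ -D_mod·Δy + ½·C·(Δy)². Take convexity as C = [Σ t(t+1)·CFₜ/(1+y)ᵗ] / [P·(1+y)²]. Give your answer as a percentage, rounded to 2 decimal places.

With y = 0.031:
  t   CF        PV=CF/(1+0.031)^t    t·PV        t(t+1)·PV
  1     3,000.00     2,909.7963     2,909.7963       5,819.5926
  2     3,000.00     2,822.3049     5,644.6097      16,933.8292
  3     3,000.00     2,737.4441     8,212.3323      32,849.3292
  4    28,000.00    24,781.2592    99,125.0368     495,625.1840
  Σ                 33,250.8045   115,891.7751     551,227.9349
P = 33,250.8045; D_Mac = 3.48538 yrs; D_mod = 3.38058 yrs; C = 15.59595.
Duration effect: -3.38058 × (+0.0175) = -0.059160
Convexity effect: 0.5 × 15.59595 × (0.0175)² = +0.0023881
ΔP/P ≈ -0.059160 + 0.0023881 = -0.056772 = -5.6772%.

-5.68%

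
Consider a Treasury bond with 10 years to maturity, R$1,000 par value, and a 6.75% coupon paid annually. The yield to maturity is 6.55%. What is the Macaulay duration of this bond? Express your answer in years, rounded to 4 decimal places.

7.6042 years

Periodic yield y = 0.0655. Discount each cash flow and weight by its year:
  t   CF        PV=CF/(1+0.0655)^t    t·PV
  1        67.50        63.3505        63.3505
  2        67.50        59.4562       118.9123
  3        67.50        55.8012       167.4036
  4        67.50        52.3709       209.4836
  5        67.50        49.1515       245.7573
  6        67.50        46.1300       276.7797
  7        67.50        43.2942       303.0593
  8        67.50        40.6327       325.0619
  9        67.50        38.1349       343.2142
  10    1,067.50       566.0220     5,660.2204
  Σ                  1,014.3441     7,713.2429
Price P = Σ PV = 1,014.3441.
Macaulay duration = Σ(t·PV) / P = 7,713.2429 / 1,014.3441 = 7.60417 years.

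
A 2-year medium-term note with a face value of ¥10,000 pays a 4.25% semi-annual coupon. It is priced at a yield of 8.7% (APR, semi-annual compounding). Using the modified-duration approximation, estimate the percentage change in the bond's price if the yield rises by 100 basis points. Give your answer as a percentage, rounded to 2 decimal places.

-1.85%

Periodic yield y = 0.0435. Modified duration first:
  t   CF        PV=CF/(1+0.0435)^t    t·PV
  1       212.50       203.6416       203.6416
  2       212.50       195.1525       390.3049
  3       212.50       187.0172       561.0516
  4    10,212.50     8,613.1549    34,452.6195
  Σ                  9,198.9661    35,607.6176
P = 9,198.9661; D_Mac = 3.87083 half-year periods = 1.93541 yrs; D_mod = 1.93541/(1+0.0435) = 1.85473 yrs.
ΔP/P ≈ -D_mod · Δy = -1.85473 × (+0.01) = -0.018547 = -1.8547%.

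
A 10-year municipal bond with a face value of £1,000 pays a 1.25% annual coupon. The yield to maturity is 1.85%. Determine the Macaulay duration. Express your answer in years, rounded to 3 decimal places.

9.443 years

Periodic yield y = 0.0185. Discount each cash flow and weight by its year:
  t   CF        PV=CF/(1+0.0185)^t    t·PV
  1        12.50        12.2730        12.2730
  2        12.50        12.0500        24.1000
  3        12.50        11.8311        35.4934
  4        12.50        11.6162        46.4650
  5        12.50        11.4053        57.0263
  6        12.50        11.1981        67.1885
  7        12.50        10.9947        76.9628
  8        12.50        10.7950        86.3598
  9        12.50        10.5989        95.3901
  10    1,012.50       842.9168     8,429.1678
  Σ                    945.6790     8,930.4267
Price P = Σ PV = 945.6790.
Macaulay duration = Σ(t·PV) / P = 8,930.4267 / 945.6790 = 9.44340 years.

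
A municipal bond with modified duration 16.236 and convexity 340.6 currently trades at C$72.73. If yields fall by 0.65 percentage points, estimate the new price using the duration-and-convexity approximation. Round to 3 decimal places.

Duration effect: -D_mod·Δy = -16.236 × (-0.0065) = +0.105534
Convexity effect: ½·C·(Δy)² = 0.5 × 340.6 × (-0.0065)² = +0.007195175
ΔP/P ≈ +0.105534 + 0.007195175 = +0.112729175
New price ≈ 72.73 × (1 + 0.112729175) = 80.92879289775.

C$80.929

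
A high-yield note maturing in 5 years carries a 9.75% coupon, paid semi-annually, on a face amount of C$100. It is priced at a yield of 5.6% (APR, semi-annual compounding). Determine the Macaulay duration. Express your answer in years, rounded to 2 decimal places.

4.16 years

Periodic yield y = 0.028. Discount each cash flow and weight by its period:
  t   CF        PV=CF/(1+0.028)^t    t·PV
  1        4.875         4.7422         4.7422
  2        4.875         4.6131         9.2261
  3        4.875         4.4874        13.4622
  4        4.875         4.3652        17.4607
  5        4.875         4.2463        21.2314
  6        4.875         4.1306        24.7838
  7        4.875         4.0181        28.1268
  8        4.875         3.9087        31.2694
  9        4.875         3.8022        34.2199
  10     104.875        79.5684       795.6844
  Σ                    117.8822       980.2070
Price P = Σ PV = 117.8822.
Macaulay duration = Σ(t·PV) / P = 980.2070 / 117.8822 = 8.31514 half-year periods.
In years: 8.31514 / 2 = 4.15757 years.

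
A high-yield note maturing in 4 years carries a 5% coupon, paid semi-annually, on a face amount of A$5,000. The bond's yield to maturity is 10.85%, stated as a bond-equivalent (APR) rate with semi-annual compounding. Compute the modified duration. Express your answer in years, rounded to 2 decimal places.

Periodic yield y = 0.05425. First find Macaulay duration:
  t   CF        PV=CF/(1+0.05425)^t    t·PV
  1       125.00       118.5677       118.5677
  2       125.00       112.4664       224.9328
  3       125.00       106.6791       320.0372
  4       125.00       101.1895       404.7581
  5       125.00        95.9825       479.9124
  6       125.00        91.0434       546.2603
  7       125.00        86.3584       604.5090
  8     5,125.00     3,358.4972    26,867.9777
  Σ                  4,070.7842    29,566.9552
P = 4,070.7842; Macaulay duration = 29,566.9552 / 4,070.7842 = 7.26321 half-year periods = 3.63160 years.
Modified duration = D_Mac / (1 + y) = 3.63160 / 1.05425 = 3.44473 years.

3.44 years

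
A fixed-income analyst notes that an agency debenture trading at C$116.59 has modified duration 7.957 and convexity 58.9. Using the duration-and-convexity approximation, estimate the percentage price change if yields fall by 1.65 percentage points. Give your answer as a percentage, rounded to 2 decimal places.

+13.93%

Duration effect: -D_mod·Δy = -7.957 × (-0.0165) = +0.1312905
Convexity effect: ½·C·(Δy)² = 0.5 × 58.9 × (-0.0165)² = +0.0080177625
ΔP/P ≈ +0.1312905 + 0.0080177625 = +0.1393082625
= +13.93082625%.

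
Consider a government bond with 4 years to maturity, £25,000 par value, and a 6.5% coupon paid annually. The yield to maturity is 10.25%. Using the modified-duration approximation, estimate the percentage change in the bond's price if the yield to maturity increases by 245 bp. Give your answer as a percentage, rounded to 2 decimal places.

-8.05%

Periodic yield y = 0.1025. Modified duration first:
  t   CF        PV=CF/(1+0.1025)^t    t·PV
  1     1,625.00     1,473.9229     1,473.9229
  2     1,625.00     1,336.8915     2,673.7830
  3     1,625.00     1,212.6000     3,637.8001
  4    26,625.00    18,020.8480    72,083.3921
  Σ                 22,044.2625    79,868.8981
P = 22,044.2625; D_Mac = 3.62312 yrs; D_mod = 3.62312/(1+0.1025) = 3.28627 yrs.
ΔP/P ≈ -D_mod · Δy = -3.28627 × (+0.0245) = -0.080514 = -8.0514%.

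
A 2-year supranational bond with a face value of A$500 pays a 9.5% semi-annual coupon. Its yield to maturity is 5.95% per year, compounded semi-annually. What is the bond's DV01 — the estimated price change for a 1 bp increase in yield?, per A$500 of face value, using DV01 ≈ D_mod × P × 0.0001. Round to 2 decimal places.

A$0.10

Periodic yield y = 0.02975.
  t   CF        PV=CF/(1+0.02975)^t    t·PV
  1        23.75        23.0639        23.0639
  2        23.75        22.3975        44.7950
  3        23.75        21.7504        65.2513
  4       523.75       465.7972     1,863.1886
  Σ                    533.0090     1,996.2989
P = 533.0090; D_Mac = 3.74534 half-year periods = 1.87267 yrs; D_mod = 1.81857 yrs.
DV01 ≈ 1.81857 × 533.0090 × 0.0001 = 0.096931.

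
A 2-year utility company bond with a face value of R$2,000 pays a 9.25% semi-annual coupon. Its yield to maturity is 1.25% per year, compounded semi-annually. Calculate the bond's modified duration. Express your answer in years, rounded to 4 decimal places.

1.8697 years

Periodic yield y = 0.00625. First find Macaulay duration:
  t   CF        PV=CF/(1+0.00625)^t    t·PV
  1        92.50        91.9255        91.9255
  2        92.50        91.3545       182.7090
  3        92.50        90.7871       272.3612
  4     2,092.50     2,040.9948     8,163.9791
  Σ                  2,315.0618     8,710.9748
P = 2,315.0618; Macaulay duration = 8,710.9748 / 2,315.0618 = 3.76274 half-year periods = 1.88137 years.
Modified duration = D_Mac / (1 + y) = 1.88137 / 1.00625 = 1.86968 years.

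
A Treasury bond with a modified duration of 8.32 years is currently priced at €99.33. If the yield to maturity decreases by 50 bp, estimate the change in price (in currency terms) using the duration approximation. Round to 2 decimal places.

+€4.13

Duration approximation: ΔP/P ≈ -D_mod · Δy = -8.32 × (-0.005) = +0.041600.
ΔP ≈ 99.33 × (+0.041600) = +4.132128.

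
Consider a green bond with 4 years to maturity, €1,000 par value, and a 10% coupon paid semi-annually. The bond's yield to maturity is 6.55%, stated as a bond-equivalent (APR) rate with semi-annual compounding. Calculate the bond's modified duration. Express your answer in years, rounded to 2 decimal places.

3.32 years

Periodic yield y = 0.03275. First find Macaulay duration:
  t   CF        PV=CF/(1+0.03275)^t    t·PV
  1        50.00        48.4144        48.4144
  2        50.00        46.8791        93.7583
  3        50.00        45.3925       136.1776
  4        50.00        43.9531       175.8123
  5        50.00        42.5593       212.7963
  6        50.00        41.2096       247.2578
  7        50.00        39.9028       279.3197
  8     1,050.00       811.3863     6,491.0904
  Σ                  1,119.6972     7,684.6268
P = 1,119.6972; Macaulay duration = 7,684.6268 / 1,119.6972 = 6.86313 half-year periods = 3.43156 years.
Modified duration = D_Mac / (1 + y) = 3.43156 / 1.03275 = 3.32274 years.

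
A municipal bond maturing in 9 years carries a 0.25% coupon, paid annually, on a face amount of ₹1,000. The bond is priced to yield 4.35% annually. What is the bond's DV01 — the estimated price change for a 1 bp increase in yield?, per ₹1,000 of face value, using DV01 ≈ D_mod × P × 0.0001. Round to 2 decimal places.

₹0.60

Periodic yield y = 0.0435.
  t   CF        PV=CF/(1+0.0435)^t    t·PV
  1         2.50         2.3958         2.3958
  2         2.50         2.2959         4.5918
  3         2.50         2.2002         6.6006
  4         2.50         2.1085         8.4339
  5         2.50         2.0206        10.1029
  6         2.50         1.9364        11.6181
  7         2.50         1.8556        12.9895
  8         2.50         1.7783        14.2262
  9     1,002.50       683.3643     6,150.2789
  Σ                    699.9556     6,221.2378
P = 699.9556; D_Mac = 8.88805 yrs; D_mod = 8.51753 yrs.
DV01 ≈ 8.51753 × 699.9556 × 0.0001 = 0.596190.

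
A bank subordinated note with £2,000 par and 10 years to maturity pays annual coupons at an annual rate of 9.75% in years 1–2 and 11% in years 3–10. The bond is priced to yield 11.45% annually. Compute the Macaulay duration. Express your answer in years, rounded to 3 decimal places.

6.602 years

Periodic yield y = 0.1145. Discount each cash flow and weight by its year:
  t   CF        PV=CF/(1+0.1145)^t    t·PV
  1       195.00       174.9664       174.9664
  2       195.00       156.9909       313.9818
  3       220.00       158.9214       476.7643
  4       220.00       142.5944       570.3775
  5       220.00       127.9447       639.7235
  6       220.00       114.8001       688.8006
  7       220.00       103.0059       721.0414
  8       220.00        92.4234       739.3875
  9       220.00        82.9282       746.3534
  10    2,220.00       750.8484     7,508.4838
  Σ                  1,905.4237    12,579.8801
Price P = Σ PV = 1,905.4237.
Macaulay duration = Σ(t·PV) / P = 12,579.8801 / 1,905.4237 = 6.60214 years.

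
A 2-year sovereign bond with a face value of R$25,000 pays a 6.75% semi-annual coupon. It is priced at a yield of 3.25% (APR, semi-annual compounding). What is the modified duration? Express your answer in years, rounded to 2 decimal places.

Periodic yield y = 0.01625. First find Macaulay duration:
  t   CF        PV=CF/(1+0.01625)^t    t·PV
  1       843.75       830.2583       830.2583
  2       843.75       816.9823     1,633.9647
  3       843.75       803.9187     2,411.7560
  4    25,843.75    24,229.9935    96,919.9738
  Σ                 26,681.1528   101,795.9528
P = 26,681.1528; Macaulay duration = 101,795.9528 / 26,681.1528 = 3.81528 half-year periods = 1.90764 years.
Modified duration = D_Mac / (1 + y) = 1.90764 / 1.01625 = 1.87713 years.

1.88 years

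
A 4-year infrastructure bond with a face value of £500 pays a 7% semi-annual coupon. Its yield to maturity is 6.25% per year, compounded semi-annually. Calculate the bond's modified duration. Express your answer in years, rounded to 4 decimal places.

Periodic yield y = 0.03125. First find Macaulay duration:
  t   CF        PV=CF/(1+0.03125)^t    t·PV
  1        17.50        16.9697        16.9697
  2        17.50        16.4555        32.9109
  3        17.50        15.9568        47.8704
  4        17.50        15.4733        61.8931
  5        17.50        15.0044        75.0219
  6        17.50        14.5497        87.2982
  7        17.50        14.1088        98.7617
  8       517.50       404.5746     3,236.5972
  Σ                    513.0928     3,657.3232
P = 513.0928; Macaulay duration = 3,657.3232 / 513.0928 = 7.12800 half-year periods = 3.56400 years.
Modified duration = D_Mac / (1 + y) = 3.56400 / 1.03125 = 3.45600 years.

3.4560 years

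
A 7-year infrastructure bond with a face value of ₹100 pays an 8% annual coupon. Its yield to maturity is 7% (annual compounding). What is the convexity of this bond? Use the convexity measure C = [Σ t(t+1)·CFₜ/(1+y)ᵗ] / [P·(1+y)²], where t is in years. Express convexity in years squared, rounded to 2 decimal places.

With y = 0.07:
  t   CF        PV=CF/(1+0.07)^t    t·PV        t(t+1)·PV
  1         8.00         7.4766         7.4766          14.9533
  2         8.00         6.9875        13.9750          41.9251
  3         8.00         6.5304        19.5911          78.3646
  4         8.00         6.1032        24.4126         122.0632
  5         8.00         5.7039        28.5194         171.1167
  6         8.00         5.3307        31.9844         223.8910
  7       108.00        67.2570       470.7988       3,766.3904
  Σ                    105.3893       596.7581       4,418.7043
P = 105.3893.
Convexity = Σ t(t+1)·PV / [P·(1+y)²] = 4,418.7043 / (105.3893 × 1.144900) = 36.62106.

36.62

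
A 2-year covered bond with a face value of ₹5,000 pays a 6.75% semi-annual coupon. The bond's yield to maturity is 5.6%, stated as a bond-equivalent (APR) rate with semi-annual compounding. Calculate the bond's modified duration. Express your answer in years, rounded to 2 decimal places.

1.85 years

Periodic yield y = 0.028. First find Macaulay duration:
  t   CF        PV=CF/(1+0.028)^t    t·PV
  1       168.75       164.1537       164.1537
  2       168.75       159.6826       319.3652
  3       168.75       155.3333       465.9998
  4     5,168.75     4,628.2101    18,512.8405
  Σ                  5,107.3797    19,462.3591
P = 5,107.3797; Macaulay duration = 19,462.3591 / 5,107.3797 = 3.81063 half-year periods = 1.90532 years.
Modified duration = D_Mac / (1 + y) = 1.90532 / 1.028 = 1.85342 years.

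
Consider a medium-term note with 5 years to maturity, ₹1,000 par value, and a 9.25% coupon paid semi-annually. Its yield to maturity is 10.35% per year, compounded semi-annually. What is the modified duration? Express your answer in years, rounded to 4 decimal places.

3.8903 years

Periodic yield y = 0.05175. First find Macaulay duration:
  t   CF        PV=CF/(1+0.05175)^t    t·PV
  1        46.25        43.9743        43.9743
  2        46.25        41.8106        83.6213
  3        46.25        39.7534       119.2602
  4        46.25        37.7974       151.1895
  5        46.25        35.9376       179.6880
  6        46.25        34.1693       205.0161
  7        46.25        32.4881       227.4166
  8        46.25        30.8895       247.1164
  9        46.25        29.3697       264.3270
  10    1,046.25       631.6991     6,316.9911
  Σ                    957.8891     7,838.6004
P = 957.8891; Macaulay duration = 7,838.6004 / 957.8891 = 8.18320 half-year periods = 4.09160 years.
Modified duration = D_Mac / (1 + y) = 4.09160 / 1.05175 = 3.89028 years.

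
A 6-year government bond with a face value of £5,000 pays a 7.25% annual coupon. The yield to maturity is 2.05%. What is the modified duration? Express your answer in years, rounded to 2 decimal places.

Periodic yield y = 0.0205. First find Macaulay duration:
  t   CF        PV=CF/(1+0.0205)^t    t·PV
  1       362.50       355.2180       355.2180
  2       362.50       348.0823       696.1647
  3       362.50       341.0900     1,023.2700
  4       362.50       334.2381     1,336.9525
  5       362.50       327.5239     1,637.6194
  6     5,362.50     4,747.7654    28,486.5924
  Σ                  6,453.9178    33,535.8169
P = 6,453.9178; Macaulay duration = 33,535.8169 / 6,453.9178 = 5.19620 years.
Modified duration = D_Mac / (1 + y) = 5.19620 / 1.0205 = 5.09181 years.

5.09 years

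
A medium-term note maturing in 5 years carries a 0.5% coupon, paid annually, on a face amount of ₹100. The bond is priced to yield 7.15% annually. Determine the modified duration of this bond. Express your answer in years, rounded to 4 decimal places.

Periodic yield y = 0.0715. First find Macaulay duration:
  t   CF        PV=CF/(1+0.0715)^t    t·PV
  1         0.50         0.4666         0.4666
  2         0.50         0.4355         0.8710
  3         0.50         0.4064         1.2193
  4         0.50         0.3793         1.5173
  5       100.50        71.1550       355.7748
  Σ                     72.8428       359.8490
P = 72.8428; Macaulay duration = 359.8490 / 72.8428 = 4.94007 years.
Modified duration = D_Mac / (1 + y) = 4.94007 / 1.0715 = 4.61043 years.

4.6104 years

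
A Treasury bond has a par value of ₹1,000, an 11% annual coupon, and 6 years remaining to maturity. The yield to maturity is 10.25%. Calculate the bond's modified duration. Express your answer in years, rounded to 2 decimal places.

Periodic yield y = 0.1025. First find Macaulay duration:
  t   CF        PV=CF/(1+0.1025)^t    t·PV
  1       110.00        99.7732        99.7732
  2       110.00        90.4973       180.9945
  3       110.00        82.0837       246.2511
  4       110.00        74.4523       297.8093
  5       110.00        67.5305       337.6523
  6     1,110.00       618.0895     3,708.5372
  Σ                  1,032.4265     4,871.0177
P = 1,032.4265; Macaulay duration = 4,871.0177 / 1,032.4265 = 4.71803 years.
Modified duration = D_Mac / (1 + y) = 4.71803 / 1.1025 = 4.27939 years.

4.28 years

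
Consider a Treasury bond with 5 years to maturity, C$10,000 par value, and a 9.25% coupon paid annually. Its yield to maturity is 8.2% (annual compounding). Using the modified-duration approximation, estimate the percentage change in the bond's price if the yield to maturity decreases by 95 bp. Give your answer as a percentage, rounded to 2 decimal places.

+3.72%

Periodic yield y = 0.082. Modified duration first:
  t   CF        PV=CF/(1+0.082)^t    t·PV
  1       925.00       854.8983       854.8983
  2       925.00       790.1094     1,580.2187
  3       925.00       730.2305     2,190.6914
  4       925.00       674.8895     2,699.5581
  5    10,925.00     7,366.9062    36,834.5311
  Σ                 10,417.0339    44,159.8977
P = 10,417.0339; D_Mac = 4.23920 yrs; D_mod = 4.23920/(1+0.082) = 3.91793 yrs.
ΔP/P ≈ -D_mod · Δy = -3.91793 × (-0.0095) = +0.037220 = +3.7220%.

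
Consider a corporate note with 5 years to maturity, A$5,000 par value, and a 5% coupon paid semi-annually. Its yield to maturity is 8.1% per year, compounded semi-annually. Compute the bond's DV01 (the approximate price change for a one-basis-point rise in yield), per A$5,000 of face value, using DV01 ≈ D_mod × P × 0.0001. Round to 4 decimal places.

A$1.8668

Periodic yield y = 0.0405.
  t   CF        PV=CF/(1+0.0405)^t    t·PV
  1       125.00       120.1346       120.1346
  2       125.00       115.4585       230.9170
  3       125.00       110.9644       332.8933
  4       125.00       106.6453       426.5812
  5       125.00       102.4943       512.4714
  6       125.00        98.5048       591.0290
  7       125.00        94.6707       662.6946
  8       125.00        90.9857       727.8859
  9       125.00        87.4442       786.9982
  10    5,125.00     3,445.6648    34,456.6478
  Σ                  4,372.9673    38,848.2529
P = 4,372.9673; D_Mac = 8.88373 half-year periods = 4.44186 yrs; D_mod = 4.26897 yrs.
DV01 ≈ 4.26897 × 4,372.9673 × 0.0001 = 1.866807.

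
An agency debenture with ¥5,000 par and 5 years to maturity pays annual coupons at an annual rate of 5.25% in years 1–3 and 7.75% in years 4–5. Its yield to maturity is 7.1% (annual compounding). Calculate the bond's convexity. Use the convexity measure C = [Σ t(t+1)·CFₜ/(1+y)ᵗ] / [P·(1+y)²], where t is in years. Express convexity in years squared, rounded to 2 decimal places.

22.68

With y = 0.071:
  t   CF        PV=CF/(1+0.071)^t    t·PV        t(t+1)·PV
  1       262.50       245.0980       245.0980         490.1961
  2       262.50       228.8497       457.6994       1,373.0983
  3       262.50       213.6785       641.0356       2,564.1424
  4       387.50       294.5193     1,178.0774       5,890.3869
  5     5,387.50     3,823.3137    19,116.5683     114,699.4099
  Σ                  4,805.4593    21,638.4788     125,017.2336
P = 4,805.4593.
Convexity = Σ t(t+1)·PV / [P·(1+y)²] = 125,017.2336 / (4,805.4593 × 1.147041) = 22.68068.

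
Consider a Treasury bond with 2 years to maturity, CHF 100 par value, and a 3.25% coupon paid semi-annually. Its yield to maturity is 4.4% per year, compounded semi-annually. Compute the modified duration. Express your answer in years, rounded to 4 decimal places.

Periodic yield y = 0.022. First find Macaulay duration:
  t   CF        PV=CF/(1+0.022)^t    t·PV
  1        1.625         1.5900         1.5900
  2        1.625         1.5558         3.1116
  3        1.625         1.5223         4.5669
  4      101.625        93.1530       372.6121
  Σ                     97.8211       381.8806
P = 97.8211; Macaulay duration = 381.8806 / 97.8211 = 3.90387 half-year periods = 1.95193 years.
Modified duration = D_Mac / (1 + y) = 1.95193 / 1.022 = 1.90991 years.

1.9099 years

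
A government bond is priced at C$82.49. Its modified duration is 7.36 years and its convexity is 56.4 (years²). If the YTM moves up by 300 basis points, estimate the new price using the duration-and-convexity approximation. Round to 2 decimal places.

Duration effect: -D_mod·Δy = -7.36 × (+0.03) = -0.220800
Convexity effect: ½·C·(Δy)² = 0.5 × 56.4 × (0.03)² = +0.0253800
ΔP/P ≈ -0.220800 + 0.0253800 = -0.195420
New price ≈ 82.49 × (1 - 0.195420) = 66.3698042.

C$66.37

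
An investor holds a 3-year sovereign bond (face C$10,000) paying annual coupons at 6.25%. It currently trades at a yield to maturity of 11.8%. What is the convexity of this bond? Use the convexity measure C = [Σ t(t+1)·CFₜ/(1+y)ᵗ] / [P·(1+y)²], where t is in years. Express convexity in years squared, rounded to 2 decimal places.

With y = 0.118:
  t   CF        PV=CF/(1+0.118)^t    t·PV        t(t+1)·PV
  1       625.00       559.0340       559.0340       1,118.0680
  2       625.00       500.0304     1,000.0608       3,000.1824
  3    10,625.00     7,603.3245    22,809.9736      91,239.8944
  Σ                  8,662.3889    24,369.0684      95,358.1448
P = 8,662.3889.
Convexity = Σ t(t+1)·PV / [P·(1+y)²] = 95,358.1448 / (8,662.3889 × 1.249924) = 8.80717.

8.81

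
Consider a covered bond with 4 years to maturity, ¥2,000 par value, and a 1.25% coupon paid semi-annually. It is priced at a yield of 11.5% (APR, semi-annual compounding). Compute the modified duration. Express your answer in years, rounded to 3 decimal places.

Periodic yield y = 0.0575. First find Macaulay duration:
  t   CF        PV=CF/(1+0.0575)^t    t·PV
  1        12.50        11.8203        11.8203
  2        12.50        11.1776        22.3552
  3        12.50        10.5699        31.7096
  4        12.50         9.9951        39.9805
  5        12.50         9.4517        47.2583
  6        12.50         8.9377        53.6264
  7        12.50         8.4518        59.1624
  8     2,012.50     1,286.7462    10,293.9693
  Σ                  1,357.1503    10,559.8820
P = 1,357.1503; Macaulay duration = 10,559.8820 / 1,357.1503 = 7.78092 half-year periods = 3.89046 years.
Modified duration = D_Mac / (1 + y) = 3.89046 / 1.0575 = 3.67892 years.

3.679 years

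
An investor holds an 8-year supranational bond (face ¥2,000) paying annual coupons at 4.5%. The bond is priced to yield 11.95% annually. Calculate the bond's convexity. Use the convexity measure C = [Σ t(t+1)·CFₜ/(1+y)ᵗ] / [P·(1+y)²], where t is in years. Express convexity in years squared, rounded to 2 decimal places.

With y = 0.1195:
  t   CF        PV=CF/(1+0.1195)^t    t·PV        t(t+1)·PV
  1        90.00        80.3930        80.3930         160.7861
  2        90.00        71.8116       143.6231         430.8693
  3        90.00        64.1461       192.4383         769.7531
  4        90.00        57.2989       229.1955       1,145.9776
  5        90.00        51.1826       255.9128       1,535.4769
  6        90.00        45.7191       274.3148       1,920.2033
  7        90.00        40.8389       285.8722       2,286.9773
  8     2,090.00       847.1367     6,777.0937      60,993.8432
  Σ                  1,258.5268     8,238.8434      69,243.8867
P = 1,258.5268.
Convexity = Σ t(t+1)·PV / [P·(1+y)²] = 69,243.8867 / (1,258.5268 × 1.253280) = 43.90063.

43.90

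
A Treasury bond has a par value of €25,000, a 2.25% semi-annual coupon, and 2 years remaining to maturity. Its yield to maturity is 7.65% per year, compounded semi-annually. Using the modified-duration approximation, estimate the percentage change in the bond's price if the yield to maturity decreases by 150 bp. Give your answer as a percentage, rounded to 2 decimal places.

Periodic yield y = 0.03825. Modified duration first:
  t   CF        PV=CF/(1+0.03825)^t    t·PV
  1       281.25       270.8885       270.8885
  2       281.25       260.9088       521.8175
  3       281.25       251.2967       753.8900
  4    25,281.25    21,756.5878    87,026.3513
  Σ                 22,539.6818    88,572.9473
P = 22,539.6818; D_Mac = 3.92964 half-year periods = 1.96482 yrs; D_mod = 1.96482/(1+0.03825) = 1.89244 yrs.
ΔP/P ≈ -D_mod · Δy = -1.89244 × (-0.015) = +0.028387 = +2.8387%.

+2.84%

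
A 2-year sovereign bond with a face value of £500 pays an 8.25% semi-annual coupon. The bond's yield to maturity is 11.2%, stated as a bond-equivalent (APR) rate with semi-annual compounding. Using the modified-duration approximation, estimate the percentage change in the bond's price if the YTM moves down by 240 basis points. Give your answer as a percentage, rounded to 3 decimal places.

Periodic yield y = 0.056. Modified duration first:
  t   CF        PV=CF/(1+0.056)^t    t·PV
  1       20.625        19.5312        19.5312
  2       20.625        18.4955        36.9910
  3       20.625        17.5147        52.5440
  4      520.625       418.6676     1,674.6704
  Σ                    474.2090     1,783.7367
P = 474.2090; D_Mac = 3.76150 half-year periods = 1.88075 yrs; D_mod = 1.88075/(1+0.056) = 1.78101 yrs.
ΔP/P ≈ -D_mod · Δy = -1.78101 × (-0.024) = +0.042744 = +4.2744%.

+4.274%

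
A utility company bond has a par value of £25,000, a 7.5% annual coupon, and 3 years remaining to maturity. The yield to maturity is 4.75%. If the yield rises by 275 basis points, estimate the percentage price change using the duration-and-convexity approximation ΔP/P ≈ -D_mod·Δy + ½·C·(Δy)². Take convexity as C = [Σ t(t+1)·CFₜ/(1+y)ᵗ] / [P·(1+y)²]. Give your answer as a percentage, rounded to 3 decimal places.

-6.982%

With y = 0.0475:
  t   CF        PV=CF/(1+0.0475)^t    t·PV        t(t+1)·PV
  1     1,875.00     1,789.9761     1,789.9761       3,579.9523
  2     1,875.00     1,708.8078     3,417.6155      10,252.8466
  3    26,875.00    23,382.2542    70,146.7627     280,587.0506
  Σ                 26,881.0381    75,354.3543     294,419.8495
P = 26,881.0381; D_Mac = 2.80325 yrs; D_mod = 2.67614 yrs; C = 9.98189.
Duration effect: -2.67614 × (+0.0275) = -0.073594
Convexity effect: 0.5 × 9.98189 × (0.0275)² = +0.0037744
ΔP/P ≈ -0.073594 + 0.0037744 = -0.069819 = -6.9819%.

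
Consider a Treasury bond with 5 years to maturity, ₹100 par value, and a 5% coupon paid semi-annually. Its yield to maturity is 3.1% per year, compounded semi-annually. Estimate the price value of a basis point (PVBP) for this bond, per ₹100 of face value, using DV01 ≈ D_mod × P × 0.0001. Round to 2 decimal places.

Periodic yield y = 0.0155.
  t   CF        PV=CF/(1+0.0155)^t    t·PV
  1         2.50         2.4618         2.4618
  2         2.50         2.4243         4.8485
  3         2.50         2.3873         7.1618
  4         2.50         2.3508         9.4033
  5         2.50         2.3149        11.5747
  6         2.50         2.2796        13.6777
  7         2.50         2.2448        15.7137
  8         2.50         2.2106        17.6844
  9         2.50         2.1768        19.5913
  10      102.50        87.8870       878.8699
  Σ                    108.7379       980.9871
P = 108.7379; D_Mac = 9.02157 half-year periods = 4.51079 yrs; D_mod = 4.44194 yrs.
DV01 ≈ 4.44194 × 108.7379 × 0.0001 = 0.048301.

₹0.05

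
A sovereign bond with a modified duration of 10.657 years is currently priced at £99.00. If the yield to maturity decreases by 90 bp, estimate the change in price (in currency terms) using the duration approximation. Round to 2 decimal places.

+£9.50

Duration approximation: ΔP/P ≈ -D_mod · Δy = -10.657 × (-0.009) = +0.095913.
ΔP ≈ 99.00 × (+0.095913) = +9.495387.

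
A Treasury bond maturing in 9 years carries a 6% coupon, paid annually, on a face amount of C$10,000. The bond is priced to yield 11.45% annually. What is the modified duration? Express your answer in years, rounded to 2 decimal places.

6.11 years

Periodic yield y = 0.1145. First find Macaulay duration:
  t   CF        PV=CF/(1+0.1145)^t    t·PV
  1       600.00       538.3580       538.3580
  2       600.00       483.0489       966.0978
  3       600.00       433.4221     1,300.2662
  4       600.00       388.8937     1,555.5750
  5       600.00       348.9401     1,744.7005
  6       600.00       313.0912     1,878.5470
  7       600.00       280.9252     1,966.4766
  8       600.00       252.0639     2,016.5113
  9    10,600.00     3,995.6295    35,960.6654
  Σ                  7,034.3726    47,927.1978
P = 7,034.3726; Macaulay duration = 47,927.1978 / 7,034.3726 = 6.81329 years.
Modified duration = D_Mac / (1 + y) = 6.81329 / 1.1145 = 6.11331 years.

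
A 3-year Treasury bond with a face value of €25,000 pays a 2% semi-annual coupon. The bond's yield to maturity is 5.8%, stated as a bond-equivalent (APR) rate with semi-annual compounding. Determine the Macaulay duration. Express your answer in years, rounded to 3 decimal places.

Periodic yield y = 0.029. Discount each cash flow and weight by its period:
  t   CF        PV=CF/(1+0.029)^t    t·PV
  1       250.00       242.9543       242.9543
  2       250.00       236.1072       472.2144
  3       250.00       229.4531       688.3592
  4       250.00       222.9865       891.9459
  5       250.00       216.7021     1,083.5105
  6    25,250.00    21,270.0805   127,620.4831
  Σ                 22,418.2837   130,999.4675
Price P = Σ PV = 22,418.2837.
Macaulay duration = Σ(t·PV) / P = 130,999.4675 / 22,418.2837 = 5.84342 half-year periods.
In years: 5.84342 / 2 = 2.92171 years.

2.922 years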